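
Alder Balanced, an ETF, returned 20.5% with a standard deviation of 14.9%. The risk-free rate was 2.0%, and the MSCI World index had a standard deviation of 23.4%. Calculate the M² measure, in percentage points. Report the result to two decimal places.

31.05

Sharpe = (Rp − Rf) / σp = (20.5% − 2.0%) / 14.9% = 1.2416
M² = Rf + Sharpe × σm = 2.0% + 1.2416 × 23.4% = 31.0534%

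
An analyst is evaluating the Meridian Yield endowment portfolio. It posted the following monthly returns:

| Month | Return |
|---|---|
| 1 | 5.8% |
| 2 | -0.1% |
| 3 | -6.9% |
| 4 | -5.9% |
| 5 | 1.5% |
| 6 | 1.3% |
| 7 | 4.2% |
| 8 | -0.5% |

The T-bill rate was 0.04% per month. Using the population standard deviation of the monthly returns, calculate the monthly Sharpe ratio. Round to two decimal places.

r̄ = (5.8 − 0.1 − 6.9 − 5.9 + 1.5 + 1.3 + 4.2 − 0.5) / 8 = -0.0750%
Population σ = √[Σ(r − r̄)² / 8] = √[137.8550 / 8] = √17.2319 = 4.1511%
Sharpe = (r̄ − rf) / σ = (-0.0750 − 0.04) / 4.1511 = -0.1150 / 4.1511 = -0.0277

-0.03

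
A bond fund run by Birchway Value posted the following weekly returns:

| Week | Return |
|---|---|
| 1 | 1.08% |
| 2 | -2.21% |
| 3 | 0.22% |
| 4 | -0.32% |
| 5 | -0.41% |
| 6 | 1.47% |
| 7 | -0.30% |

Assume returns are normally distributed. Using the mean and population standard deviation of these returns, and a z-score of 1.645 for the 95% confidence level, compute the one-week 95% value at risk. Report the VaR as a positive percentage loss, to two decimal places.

r̄ = (1.08 − 2.21 + 0.22 − 0.32 − 0.41 + 1.47 − 0.3) / 7 = -0.0671%
Σ(r − r̄)² = (1.08 − (-0.0671))² + (-2.21 − (-0.0671))² + (0.22 − (-0.0671))² + … = 8.5887
population σ = √(8.5887 / 7) = √1.2270 = 1.1077%
VaR = −(r̄ − z·σ) = −(-0.0671 − 1.645 × 1.1077) = −(-1.8893) = 1.8893%

1.89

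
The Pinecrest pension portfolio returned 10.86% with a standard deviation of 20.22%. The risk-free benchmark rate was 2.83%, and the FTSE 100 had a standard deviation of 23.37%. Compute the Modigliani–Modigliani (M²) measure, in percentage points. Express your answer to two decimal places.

Sharpe = (Rp − Rf) / σp = (10.86% − 2.83%) / 20.22% = 0.3971
M² = Rf + Sharpe × σm = 2.83% + 0.3971 × 23.37% = 12.1102%

12.11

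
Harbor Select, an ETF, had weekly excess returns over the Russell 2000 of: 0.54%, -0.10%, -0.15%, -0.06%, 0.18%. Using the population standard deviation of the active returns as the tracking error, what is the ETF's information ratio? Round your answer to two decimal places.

0.32

μ = (0.54 − 0.1 − 0.15 − 0.06 + 0.18) / 5 = 0.0820%
Σ(r − μ)² = (0.54 − 0.0820)² + (-0.1 − 0.0820)² + … = 0.3265
σ = √[0.3265 / 5] = 0.2555%
IR = μ / tracking error = 0.0820 / 0.2555 = 0.3209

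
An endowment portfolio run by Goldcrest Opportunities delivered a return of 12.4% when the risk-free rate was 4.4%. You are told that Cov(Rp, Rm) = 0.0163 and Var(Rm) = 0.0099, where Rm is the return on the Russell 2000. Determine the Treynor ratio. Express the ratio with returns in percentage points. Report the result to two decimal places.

4.86

β = Cov / Var = 0.0163 / 0.0099 = 1.6465
Treynor = (Rp − Rf) / β = (12.4% − 4.4%) / 1.6465 = 8.00 / 1.6465 = 4.8588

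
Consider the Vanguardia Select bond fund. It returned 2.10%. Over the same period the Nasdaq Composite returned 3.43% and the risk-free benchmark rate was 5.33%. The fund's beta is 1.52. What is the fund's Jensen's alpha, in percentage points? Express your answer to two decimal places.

CAPM expected return = Rf + β(Rm − Rf) = 5.33% + 1.52 × (3.43% − 5.33%) = 5.33 + 1.52 × -1.90 = 2.4420%
Jensen's α = Rp − E[R] = 2.10% − 2.4420% = -0.3420

-0.34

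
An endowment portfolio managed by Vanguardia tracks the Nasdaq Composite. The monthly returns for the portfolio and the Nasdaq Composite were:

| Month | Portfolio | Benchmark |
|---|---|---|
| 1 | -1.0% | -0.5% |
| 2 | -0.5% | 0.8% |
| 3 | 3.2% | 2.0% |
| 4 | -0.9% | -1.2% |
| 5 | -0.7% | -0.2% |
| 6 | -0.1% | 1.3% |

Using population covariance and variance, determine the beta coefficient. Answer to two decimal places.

r̄p = 0.0000%,  r̄m = 0.3667%
Cov = Σ(rp − r̄p)(rm − r̄m) / 6 = 1.2650
Var(rm) = Σ(rm − r̄m)² / 6 = 1.2089
β = Cov / Var = 1.2650 / 1.2089 = 1.0464

1.05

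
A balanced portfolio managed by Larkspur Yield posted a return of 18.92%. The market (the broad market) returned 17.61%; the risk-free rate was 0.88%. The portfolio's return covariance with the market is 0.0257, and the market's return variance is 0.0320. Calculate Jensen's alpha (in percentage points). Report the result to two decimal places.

4.60

β = Cov / Var = 0.0257 / 0.0320 = 0.8031
E[R] = Rf + β(Rm − Rf) = 0.88% + 0.8031 × (17.61% − 0.88%) = 14.3159%
α = Rp − E[R] = 18.92% − 14.3159% = 4.6041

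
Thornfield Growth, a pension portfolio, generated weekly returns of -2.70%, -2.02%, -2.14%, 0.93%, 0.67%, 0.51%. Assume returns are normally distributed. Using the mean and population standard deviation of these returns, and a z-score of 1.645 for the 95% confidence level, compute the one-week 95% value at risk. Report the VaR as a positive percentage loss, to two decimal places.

r̄ = (-2.7 − 2.02 − 2.14 + 0.93 + 0.67 + 0.51) / 6 = -0.7917%
Population std dev = √[13.7635 / 6] = 1.5146%
VaR = −(r̄ − z·σ) = −(-0.7917 − 1.645 × 1.5146) = −(-3.2832) = 3.2832%

3.28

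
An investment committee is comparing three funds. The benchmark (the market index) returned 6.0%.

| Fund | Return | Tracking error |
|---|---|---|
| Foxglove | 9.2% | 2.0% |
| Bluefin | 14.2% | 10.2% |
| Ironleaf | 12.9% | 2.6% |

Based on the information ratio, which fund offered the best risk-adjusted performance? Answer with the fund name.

Foxglove: IR = (9.2% − 6.0%) / 2.0% = 1.600
Bluefin: IR = (14.2% − 6.0%) / 10.2% = 0.804
Ironleaf: IR = (12.9% − 6.0%) / 2.6% = 2.654
Highest: Ironleaf (2.654).

Ironleaf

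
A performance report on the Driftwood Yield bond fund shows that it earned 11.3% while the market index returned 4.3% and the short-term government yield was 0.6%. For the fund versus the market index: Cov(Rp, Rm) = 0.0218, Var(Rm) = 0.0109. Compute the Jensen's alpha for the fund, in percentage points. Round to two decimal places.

β = Cov / Var = 0.0218 / 0.0109 = 2.0000
E[R] = Rf + β(Rm − Rf) = 0.6% + 2.0000 × (4.3% − 0.6%) = 8.0000%
α = Rp − E[R] = 11.3% − 8.0000% = 3.3000

3.30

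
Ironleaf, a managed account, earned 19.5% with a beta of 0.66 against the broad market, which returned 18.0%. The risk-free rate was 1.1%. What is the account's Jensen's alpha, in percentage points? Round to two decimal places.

7.25

CAPM expected return = Rf + β(Rm − Rf) = 1.1% + 0.66 × (18.0% − 1.1%) = 1.1 + 0.66 × 16.90 = 12.2540%
Jensen's α = Rp − E[R] = 19.5% − 12.2540% = 7.2460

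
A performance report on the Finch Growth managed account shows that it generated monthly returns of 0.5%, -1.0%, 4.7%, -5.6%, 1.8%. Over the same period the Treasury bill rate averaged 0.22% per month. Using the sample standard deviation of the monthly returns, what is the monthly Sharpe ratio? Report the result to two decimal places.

-0.04

Mean return μ = 0.40 / 5 = 0.0800%
Sample std dev = √[57.9080 / 4] = 3.8049%
Sharpe = (μ − rf) / σ = (0.0800 − 0.22) / 3.8049 = -0.1400 / 3.8049 = -0.0368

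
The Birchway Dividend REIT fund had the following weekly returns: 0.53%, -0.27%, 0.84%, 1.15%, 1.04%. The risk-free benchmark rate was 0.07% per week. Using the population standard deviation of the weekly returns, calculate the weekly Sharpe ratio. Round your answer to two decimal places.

1.15

μ = (0.53 − 0.27 + 0.84 + 1.15 + 1.04) / 5 = 3.290 / 5 = 0.6580%
Σ(r − μ)² = 1.2987; population σ = √(1.2987/5) = 0.5096%
Sharpe = (μ − rf) / σ = (0.6580 − 0.07) / 0.5096 = 0.5880 / 0.5096 = 1.1538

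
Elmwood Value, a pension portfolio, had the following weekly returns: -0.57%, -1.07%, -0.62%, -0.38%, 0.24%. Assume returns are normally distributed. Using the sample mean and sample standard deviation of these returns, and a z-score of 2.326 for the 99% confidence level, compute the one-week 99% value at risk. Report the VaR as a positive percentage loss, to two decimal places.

Mean return r̄ = -2.400 / 5 = -0.4800%
Σ(r − r̄)² = (-0.57 − (-0.4800))² + (-1.07 − (-0.4800))² + (-0.62 − (-0.4800))² + … = 0.9042
σ = √[0.9042 / 4] = 0.4754%
VaR = −(r̄ − z·σ) = −(-0.4800 − 2.326 × 0.4754) = −(-1.5858) = 1.5858%

1.59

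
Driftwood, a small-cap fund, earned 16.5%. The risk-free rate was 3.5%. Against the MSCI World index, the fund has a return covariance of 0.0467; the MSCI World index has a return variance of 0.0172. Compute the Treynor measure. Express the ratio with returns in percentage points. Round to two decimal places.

β = Cov / Var = 0.0467 / 0.0172 = 2.7151
Treynor = (Rp − Rf) / β = (16.5% − 3.5%) / 2.7151 = 13.00 / 2.7151 = 4.7880

4.79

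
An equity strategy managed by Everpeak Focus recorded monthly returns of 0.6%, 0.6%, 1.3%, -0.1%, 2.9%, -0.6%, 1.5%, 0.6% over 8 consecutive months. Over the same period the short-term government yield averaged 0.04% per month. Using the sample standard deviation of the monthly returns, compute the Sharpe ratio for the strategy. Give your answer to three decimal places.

r̄ = (0.6 + 0.6 + 1.3 − 0.1 + 2.9 − 0.6 + 1.5 + 0.6) / 8 = 6.80 / 8 = 0.8500%
Sample std dev = √[8.0200 / 7] = 1.0704%
Sharpe = (r̄ − rf) / σ = (0.8500 − 0.04) / 1.0704 = 0.8100 / 1.0704 = 0.7567

0.757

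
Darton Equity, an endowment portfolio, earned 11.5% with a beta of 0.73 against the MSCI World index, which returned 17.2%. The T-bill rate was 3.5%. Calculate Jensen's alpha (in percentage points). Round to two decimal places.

-2.00

CAPM expected return = Rf + β(Rm − Rf) = 3.5% + 0.73 × (17.2% − 3.5%) = 3.5 + 0.73 × 13.70 = 13.5010%
Jensen's α = Rp − E[R] = 11.5% − 13.5010% = -2.0010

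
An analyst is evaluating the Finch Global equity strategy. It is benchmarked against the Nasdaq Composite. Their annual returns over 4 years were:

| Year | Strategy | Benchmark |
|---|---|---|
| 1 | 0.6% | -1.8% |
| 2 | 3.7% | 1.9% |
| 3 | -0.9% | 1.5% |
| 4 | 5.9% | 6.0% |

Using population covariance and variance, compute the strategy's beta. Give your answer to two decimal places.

0.73

r̄p = 2.3250%,  r̄m = 1.9000%
Cov = Σ(rp − r̄p)(rm − r̄m) / 4 = 5.5825
Var(rm) = Σ(rm − r̄m)² / 4 = 7.6650
β = Cov / Var = 5.5825 / 7.6650 = 0.7283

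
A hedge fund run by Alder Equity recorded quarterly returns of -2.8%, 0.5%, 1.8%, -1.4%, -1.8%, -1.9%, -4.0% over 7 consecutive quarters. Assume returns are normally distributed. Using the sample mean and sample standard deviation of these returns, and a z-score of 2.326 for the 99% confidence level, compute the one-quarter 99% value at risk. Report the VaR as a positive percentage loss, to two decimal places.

5.92

r̄ = (-2.8 + 0.5 + 1.8 − 1.4 − 1.8 − 1.9 − 4) / 7 = -9.60 / 7 = -1.3714%
Σ(r − r̄)² = (-2.8 − (-1.3714))² + (0.5 − (-1.3714))² + (1.8 − (-1.3714))² + … = 22.9743
σ = √[22.9743 / 6] = 1.9568%
VaR = −(r̄ − z·σ) = −(-1.3714 − 2.326 × 1.9568) = −(-5.9229) = 5.9229%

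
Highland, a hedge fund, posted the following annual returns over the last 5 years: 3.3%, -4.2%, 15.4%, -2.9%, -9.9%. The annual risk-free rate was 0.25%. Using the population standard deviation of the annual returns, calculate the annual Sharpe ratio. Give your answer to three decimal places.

0.010

μ = (3.3 − 4.2 + 15.4 − 2.9 − 9.9) / 5 = 1.70 / 5 = 0.3400%
Σ(r − μ)² = 371.5320; population σ = √(371.5320/5) = 8.6201%
Sharpe = (μ − rf) / σ = (0.3400 − 0.25) / 8.6201 = 0.0900 / 8.6201 = 0.0104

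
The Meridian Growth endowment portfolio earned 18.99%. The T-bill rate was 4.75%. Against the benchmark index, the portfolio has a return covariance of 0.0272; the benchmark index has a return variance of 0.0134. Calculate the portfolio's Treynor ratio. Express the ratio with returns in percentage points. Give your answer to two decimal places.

β = Cov / Var = 0.0272 / 0.0134 = 2.0299
Treynor = (Rp − Rf) / β = (18.99% − 4.75%) / 2.0299 = 14.24 / 2.0299 = 7.0151

7.02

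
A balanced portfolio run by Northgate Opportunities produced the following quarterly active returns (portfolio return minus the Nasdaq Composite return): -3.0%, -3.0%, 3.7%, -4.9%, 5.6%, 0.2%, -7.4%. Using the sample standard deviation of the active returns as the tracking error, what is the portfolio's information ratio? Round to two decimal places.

-0.27

Mean return r̄ = -8.80 / 7 = -1.2571%
Sample std dev = √[130.7971 / 6] = 4.6690%
IR = r̄ / tracking error = -1.2571 / 4.6690 = -0.2692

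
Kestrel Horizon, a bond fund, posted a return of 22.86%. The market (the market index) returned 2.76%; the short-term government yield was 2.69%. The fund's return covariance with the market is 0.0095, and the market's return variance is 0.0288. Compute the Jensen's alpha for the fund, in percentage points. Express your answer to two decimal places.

20.15

β = Cov / Var = 0.0095 / 0.0288 = 0.3299
E[R] = Rf + β(Rm − Rf) = 2.69% + 0.3299 × (2.76% − 2.69%) = 2.7131%
α = Rp − E[R] = 22.86% − 2.7131% = 20.1469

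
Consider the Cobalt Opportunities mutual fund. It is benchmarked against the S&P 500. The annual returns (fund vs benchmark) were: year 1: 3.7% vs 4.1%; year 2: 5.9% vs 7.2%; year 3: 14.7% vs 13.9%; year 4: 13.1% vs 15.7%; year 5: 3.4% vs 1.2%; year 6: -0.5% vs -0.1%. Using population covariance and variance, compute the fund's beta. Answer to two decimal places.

0.88

r̄p = 6.7167%,  r̄m = 7.0000%
Cov = Σ(rp − r̄p)(rm − r̄m) / 6 = 31.6133
Var(rm) = Σ(rm − r̄m)² / 6 = 35.9667
β = Cov / Var = 31.6133 / 35.9667 = 0.8790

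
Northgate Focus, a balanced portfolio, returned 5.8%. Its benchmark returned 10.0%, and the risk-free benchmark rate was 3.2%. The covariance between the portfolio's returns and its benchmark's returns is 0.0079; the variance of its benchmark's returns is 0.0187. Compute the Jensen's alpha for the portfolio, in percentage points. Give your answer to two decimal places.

β = Cov / Var = 0.0079 / 0.0187 = 0.4225
E[R] = Rf + β(Rm − Rf) = 3.2% + 0.4225 × (10.0% − 3.2%) = 6.0730%
α = Rp − E[R] = 5.8% − 6.0730% = -0.2730

-0.27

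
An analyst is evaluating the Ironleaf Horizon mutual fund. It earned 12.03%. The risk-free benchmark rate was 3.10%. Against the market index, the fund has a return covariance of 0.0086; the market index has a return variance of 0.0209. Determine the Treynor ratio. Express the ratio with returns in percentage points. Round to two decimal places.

21.70

β = Cov / Var = 0.0086 / 0.0209 = 0.4115
Treynor = (Rp − Rf) / β = (12.03% − 3.10%) / 0.4115 = 8.93 / 0.4115 = 21.7011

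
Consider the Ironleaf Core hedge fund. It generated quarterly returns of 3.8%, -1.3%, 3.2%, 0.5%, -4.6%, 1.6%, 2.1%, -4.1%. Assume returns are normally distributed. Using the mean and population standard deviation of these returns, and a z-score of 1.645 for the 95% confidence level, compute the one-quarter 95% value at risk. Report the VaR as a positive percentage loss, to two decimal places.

Mean return r̄ = 1.20 / 8 = 0.1500%
Population σ = √[Σ(r − r̄)² / 8] = √[71.3800 / 8] = √8.9225 = 2.9871%
VaR = −(r̄ − z·σ) = −(0.1500 − 1.645 × 2.9871) = −(-4.7638) = 4.7638%

4.76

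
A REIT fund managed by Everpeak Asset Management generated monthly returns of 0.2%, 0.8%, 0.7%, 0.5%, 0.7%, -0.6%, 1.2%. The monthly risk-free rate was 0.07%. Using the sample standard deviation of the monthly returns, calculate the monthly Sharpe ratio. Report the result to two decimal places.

0.75

Mean return μ = 3.50 / 7 = 0.5000%
Σ(r − μ)² = (0.2 − 0.5000)² + (0.8 − 0.5000)² + … = 1.9600
σ = √[1.9600 / 6] = 0.5715%
Sharpe = (μ − rf) / σ = (0.5000 − 0.07) / 0.5715 = 0.4300 / 0.5715 = 0.7524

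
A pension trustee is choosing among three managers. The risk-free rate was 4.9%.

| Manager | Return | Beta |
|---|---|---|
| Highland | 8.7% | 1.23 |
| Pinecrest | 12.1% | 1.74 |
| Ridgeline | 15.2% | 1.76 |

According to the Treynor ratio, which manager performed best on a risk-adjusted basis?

Ridgeline

Highland: Treynor = (8.7% − 4.9%) / 1.23 = 3.089
Pinecrest: Treynor = (12.1% − 4.9%) / 1.74 = 4.138
Ridgeline: Treynor = (15.2% − 4.9%) / 1.76 = 5.852
Highest: Ridgeline (5.852).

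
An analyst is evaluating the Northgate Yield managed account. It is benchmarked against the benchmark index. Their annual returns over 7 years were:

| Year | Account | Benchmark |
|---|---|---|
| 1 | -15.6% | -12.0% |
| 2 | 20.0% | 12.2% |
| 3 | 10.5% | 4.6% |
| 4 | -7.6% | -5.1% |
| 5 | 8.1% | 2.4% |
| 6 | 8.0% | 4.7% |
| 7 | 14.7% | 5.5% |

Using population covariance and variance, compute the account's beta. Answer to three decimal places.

1.565

r̄p = 5.4429%,  r̄m = 1.7571%
Cov = Σ(rp − r̄p)(rm − r̄m) / 7 = 84.1718
Var(rm) = Σ(rm − r̄m)² / 7 = 53.7853
β = Cov / Var = 84.1718 / 53.7853 = 1.5650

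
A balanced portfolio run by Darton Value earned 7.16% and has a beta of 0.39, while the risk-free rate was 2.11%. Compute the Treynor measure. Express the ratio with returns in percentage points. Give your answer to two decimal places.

12.95

Treynor = (Rp − Rf) / β = (7.16% − 2.11%) / 0.39 = 5.05 / 0.39 = 12.9487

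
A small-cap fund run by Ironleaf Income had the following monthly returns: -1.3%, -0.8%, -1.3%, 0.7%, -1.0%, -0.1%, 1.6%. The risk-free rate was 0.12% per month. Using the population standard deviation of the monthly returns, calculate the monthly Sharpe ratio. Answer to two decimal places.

r̄ = (-1.3 − 0.8 − 1.3 + 0.7 − 1 − 0.1 + 1.6) / 7 = -0.3143%
Population σ = √[Σ(r − r̄)² / 7] = √[7.3886 / 7] = √1.0555 = 1.0274%
Sharpe = (r̄ − rf) / σ = (-0.3143 − 0.12) / 1.0274 = -0.4343 / 1.0274 = -0.4227

-0.42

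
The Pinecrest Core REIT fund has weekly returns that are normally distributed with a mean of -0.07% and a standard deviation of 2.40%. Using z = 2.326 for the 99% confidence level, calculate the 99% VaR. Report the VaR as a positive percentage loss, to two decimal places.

VaR (as % loss) = −(μ − z·σ) = −(-0.07% − 2.326 × 2.40%) = −(-5.6524%) = 5.6524%

5.65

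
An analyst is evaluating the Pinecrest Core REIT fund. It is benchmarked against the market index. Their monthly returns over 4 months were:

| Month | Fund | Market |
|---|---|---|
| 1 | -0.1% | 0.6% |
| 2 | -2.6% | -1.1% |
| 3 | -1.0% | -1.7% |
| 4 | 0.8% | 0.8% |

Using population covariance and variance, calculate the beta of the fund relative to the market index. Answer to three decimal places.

r̄p = -0.7250%,  r̄m = -0.3500%
Cov = Σ(rp − r̄p)(rm − r̄m) / 4 = 1.0313
Var(rm) = Σ(rm − r̄m)² / 4 = 1.1525
β = Cov / Var = 1.0313 / 1.1525 = 0.8948

0.895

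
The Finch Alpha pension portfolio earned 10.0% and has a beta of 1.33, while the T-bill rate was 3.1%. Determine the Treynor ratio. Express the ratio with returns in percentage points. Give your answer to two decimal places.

5.19

Treynor = (Rp − Rf) / β = (10.0% − 3.1%) / 1.33 = 6.90 / 1.33 = 5.1880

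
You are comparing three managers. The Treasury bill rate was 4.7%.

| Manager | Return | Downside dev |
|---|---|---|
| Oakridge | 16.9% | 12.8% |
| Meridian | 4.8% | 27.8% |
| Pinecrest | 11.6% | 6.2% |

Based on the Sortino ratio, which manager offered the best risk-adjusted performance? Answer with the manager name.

Pinecrest

Oakridge: Sortino ratio = (16.9% − 4.7%) / 12.8% = 0.953
Meridian: Sortino ratio = (4.8% − 4.7%) / 27.8% = 0.004
Pinecrest: Sortino ratio = (11.6% − 4.7%) / 6.2% = 1.113
Highest: Pinecrest (1.113).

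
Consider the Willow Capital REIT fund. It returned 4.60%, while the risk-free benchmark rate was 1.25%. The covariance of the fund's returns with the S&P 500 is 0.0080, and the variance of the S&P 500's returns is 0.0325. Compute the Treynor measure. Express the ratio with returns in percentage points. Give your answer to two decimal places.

13.61

β = Cov / Var = 0.0080 / 0.0325 = 0.2462
Treynor = (Rp − Rf) / β = (4.60% − 1.25%) / 0.2462 = 3.35 / 0.2462 = 13.6068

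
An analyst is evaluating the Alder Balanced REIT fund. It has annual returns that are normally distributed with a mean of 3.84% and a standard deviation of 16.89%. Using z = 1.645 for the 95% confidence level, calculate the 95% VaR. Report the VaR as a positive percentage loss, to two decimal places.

23.94

VaR (as % loss) = −(μ − z·σ) = −(3.84% − 1.645 × 16.89%) = −(-23.94405%) = 23.94405%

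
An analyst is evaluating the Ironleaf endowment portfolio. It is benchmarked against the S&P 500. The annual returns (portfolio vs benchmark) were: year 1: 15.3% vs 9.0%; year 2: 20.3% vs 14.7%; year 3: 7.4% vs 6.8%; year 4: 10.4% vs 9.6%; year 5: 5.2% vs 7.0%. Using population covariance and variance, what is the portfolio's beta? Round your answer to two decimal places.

1.73

r̄p = 11.7200%,  r̄m = 9.4200%
Cov = Σ(rp − r̄p)(rm − r̄m) / 5 = 14.1316
Var(rm) = Σ(rm − r̄m)² / 5 = 8.1616
β = Cov / Var = 14.1316 / 8.1616 = 1.7315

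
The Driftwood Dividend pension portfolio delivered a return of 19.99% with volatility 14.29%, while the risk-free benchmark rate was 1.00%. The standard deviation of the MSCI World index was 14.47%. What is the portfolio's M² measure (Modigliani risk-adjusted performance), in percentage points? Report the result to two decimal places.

20.23

Sharpe = (Rp − Rf) / σp = (19.99% − 1.00%) / 14.29% = 1.3289
M² = Rf + Sharpe × σm = 1.00% + 1.3289 × 14.47% = 20.2292%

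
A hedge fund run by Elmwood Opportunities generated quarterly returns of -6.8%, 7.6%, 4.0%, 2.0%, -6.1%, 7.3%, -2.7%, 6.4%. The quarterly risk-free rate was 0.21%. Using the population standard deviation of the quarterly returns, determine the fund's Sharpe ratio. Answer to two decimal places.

μ = (-6.8 + 7.6 + 4 + 2 − 6.1 + 7.3 − 2.7 + 6.4) / 8 = 1.4625%
Population σ = √[Σ(r − μ)² / 8] = √[245.6388 / 8] = √30.7049 = 5.5412%
Sharpe = (μ − rf) / σ = (1.4625 − 0.21) / 5.5412 = 1.2525 / 5.5412 = 0.2260

0.23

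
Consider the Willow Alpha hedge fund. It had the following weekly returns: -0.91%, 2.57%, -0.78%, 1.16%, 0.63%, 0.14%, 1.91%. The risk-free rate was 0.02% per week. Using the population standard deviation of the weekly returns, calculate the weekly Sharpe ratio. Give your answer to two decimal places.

0.54

r̄ = (-0.91 + 2.57 − 0.78 + 1.16 + 0.63 + 0.14 + 1.91) / 7 = 0.6743%
Population std dev = √[10.2690 / 7] = 1.2112%
Sharpe = (r̄ − rf) / σ = (0.6743 − 0.02) / 1.2112 = 0.6543 / 1.2112 = 0.5402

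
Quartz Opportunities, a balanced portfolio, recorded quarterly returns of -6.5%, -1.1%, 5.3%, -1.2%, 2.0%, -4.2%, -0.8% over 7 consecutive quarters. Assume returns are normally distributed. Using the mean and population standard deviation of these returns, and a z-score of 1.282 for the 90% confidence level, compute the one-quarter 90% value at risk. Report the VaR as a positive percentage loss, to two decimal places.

r̄ = (-6.5 − 1.1 + 5.3 − 1.2 + 2 − 4.2 − 0.8) / 7 = -0.9286%
Σ(r − r̄)² = (-6.5 − (-0.9286))² + (-1.1 − (-0.9286))² + … = 89.2343
population σ = √(89.2343 / 7) = √12.7478 = 3.5704%
VaR = −(r̄ − z·σ) = −(-0.9286 − 1.282 × 3.5704) = −(-5.5059) = 5.5059%

5.51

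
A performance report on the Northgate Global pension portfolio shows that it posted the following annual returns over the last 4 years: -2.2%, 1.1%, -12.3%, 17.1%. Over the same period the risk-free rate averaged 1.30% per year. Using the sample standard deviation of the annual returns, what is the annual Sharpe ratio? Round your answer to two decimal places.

Mean return μ = 3.70 / 4 = 0.9250%
Σ(r − μ)² = (-2.2 − 0.9250)² + (1.1 − 0.9250)² + (-12.3 − 0.9250)² + … = 446.3275
sample σ = √(446.3275 / 3) = √148.7758 = 12.1974%
Sharpe = (μ − rf) / σ = (0.9250 − 1.3) / 12.1974 = -0.3750 / 12.1974 = -0.0307

-0.03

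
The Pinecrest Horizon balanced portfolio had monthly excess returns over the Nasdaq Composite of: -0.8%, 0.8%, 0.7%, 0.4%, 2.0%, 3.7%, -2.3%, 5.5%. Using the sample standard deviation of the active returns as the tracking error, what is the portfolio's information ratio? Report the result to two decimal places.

r̄ = (-0.8 + 0.8 + 0.7 + 0.4 + 2 + 3.7 − 2.3 + 5.5) / 8 = 10.00 / 8 = 1.2500%
Sample std dev = √[42.6600 / 7] = 2.4687%
IR = r̄ / tracking error = 1.2500 / 2.4687 = 0.5063

0.51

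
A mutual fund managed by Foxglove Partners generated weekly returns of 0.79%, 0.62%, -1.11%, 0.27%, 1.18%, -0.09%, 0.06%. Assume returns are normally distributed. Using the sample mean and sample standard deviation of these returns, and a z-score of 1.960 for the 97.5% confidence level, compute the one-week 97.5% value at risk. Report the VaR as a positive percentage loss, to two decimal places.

1.21

Mean return r̄ = 1.720 / 7 = 0.2457%
Σ(r − r̄)² = 3.2950; sample σ = √(3.2950/6) = 0.7411%
VaR = −(r̄ − z·σ) = −(0.2457 − 1.960 × 0.7411) = −(-1.2069) = 1.2069%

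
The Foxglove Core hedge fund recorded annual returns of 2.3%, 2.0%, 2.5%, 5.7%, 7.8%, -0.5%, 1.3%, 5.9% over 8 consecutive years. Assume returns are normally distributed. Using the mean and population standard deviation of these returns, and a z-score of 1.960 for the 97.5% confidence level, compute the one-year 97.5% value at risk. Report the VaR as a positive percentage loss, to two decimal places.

r̄ = (2.3 + 2 + 2.5 + 5.7 + 7.8 − 0.5 + 1.3 + 5.9) / 8 = 3.3750%
Σ(r − r̄)² = 54.4950; population σ = √(54.4950/8) = 2.6100%
VaR = −(r̄ − z·σ) = −(3.3750 − 1.960 × 2.6100) = −(-1.7406) = 1.7406%

1.74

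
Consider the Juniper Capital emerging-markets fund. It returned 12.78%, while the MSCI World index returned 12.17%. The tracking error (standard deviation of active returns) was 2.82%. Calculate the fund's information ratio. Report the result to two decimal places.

IR = (Rp − Rb) / TE = (12.78% − 12.17%) / 2.82% = 0.61% / 2.82% = 0.2163

0.22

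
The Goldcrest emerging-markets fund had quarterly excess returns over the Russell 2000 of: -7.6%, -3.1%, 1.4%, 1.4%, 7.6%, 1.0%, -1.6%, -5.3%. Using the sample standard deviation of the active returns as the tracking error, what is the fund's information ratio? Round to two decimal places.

μ = (-7.6 − 3.1 + 1.4 + 1.4 + 7.6 + 1 − 1.6 − 5.3) / 8 = -0.7750%
Sample σ = √[Σ(r − μ)² / 7] = √[155.8950 / 7] = √22.2707 = 4.7192%
IR = μ / tracking error = -0.7750 / 4.7192 = -0.1642

-0.16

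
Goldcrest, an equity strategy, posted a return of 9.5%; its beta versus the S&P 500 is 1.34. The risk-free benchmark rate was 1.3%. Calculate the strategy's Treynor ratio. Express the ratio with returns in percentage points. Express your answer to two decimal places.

Treynor = (Rp − Rf) / β = (9.5% − 1.3%) / 1.34 = 8.20 / 1.34 = 6.1194

6.12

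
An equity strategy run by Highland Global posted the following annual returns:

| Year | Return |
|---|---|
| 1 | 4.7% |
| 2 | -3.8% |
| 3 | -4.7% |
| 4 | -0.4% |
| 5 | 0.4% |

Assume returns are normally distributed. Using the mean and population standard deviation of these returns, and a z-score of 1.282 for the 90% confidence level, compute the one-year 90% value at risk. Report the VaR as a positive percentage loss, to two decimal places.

Mean return r̄ = -3.80 / 5 = -0.7600%
Σ(r − r̄)² = (4.7 − (-0.7600))² + (-3.8 − (-0.7600))² + (-4.7 − (-0.7600))² + … = 56.0520
σ = √[56.0520 / 5] = 3.3482%
VaR = −(r̄ − z·σ) = −(-0.7600 − 1.282 × 3.3482) = −(-5.0524) = 5.0524%

5.05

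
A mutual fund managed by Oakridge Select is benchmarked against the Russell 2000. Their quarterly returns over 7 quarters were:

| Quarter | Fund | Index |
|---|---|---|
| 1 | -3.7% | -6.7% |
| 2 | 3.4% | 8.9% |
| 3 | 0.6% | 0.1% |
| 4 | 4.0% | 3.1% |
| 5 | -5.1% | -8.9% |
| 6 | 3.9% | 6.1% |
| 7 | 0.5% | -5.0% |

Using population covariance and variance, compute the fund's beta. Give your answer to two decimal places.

0.49

r̄p = 0.5143%,  r̄m = -0.3429%
Cov = Σ(rp − r̄p)(rm − r̄m) / 7 = 19.3463
Var(rm) = Σ(rm − r̄m)² / 7 = 39.1882
β = Cov / Var = 19.3463 / 39.1882 = 0.4937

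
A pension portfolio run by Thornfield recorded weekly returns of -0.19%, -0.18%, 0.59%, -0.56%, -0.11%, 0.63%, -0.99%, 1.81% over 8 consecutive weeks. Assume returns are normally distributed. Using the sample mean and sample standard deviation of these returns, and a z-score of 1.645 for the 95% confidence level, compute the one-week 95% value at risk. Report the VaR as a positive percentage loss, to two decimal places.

1.30

Mean return r̄ = 1.000 / 8 = 0.1250%
Sample σ = √[Σ(r − r̄)² / 7] = √[5.2704 / 7] = √0.7529 = 0.8677%
VaR = −(r̄ − z·σ) = −(0.1250 − 1.645 × 0.8677) = −(-1.3024) = 1.3024%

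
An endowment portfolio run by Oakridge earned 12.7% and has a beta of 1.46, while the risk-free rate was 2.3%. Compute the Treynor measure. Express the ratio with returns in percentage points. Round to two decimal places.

Treynor = (Rp − Rf) / β = (12.7% − 2.3%) / 1.46 = 10.40 / 1.46 = 7.1233

7.12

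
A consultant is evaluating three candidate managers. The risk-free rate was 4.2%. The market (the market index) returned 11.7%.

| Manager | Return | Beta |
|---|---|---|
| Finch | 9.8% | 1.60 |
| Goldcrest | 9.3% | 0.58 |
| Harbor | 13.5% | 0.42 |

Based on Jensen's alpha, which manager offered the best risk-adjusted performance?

Harbor

Finch: α = 9.8% − [4.2% + 1.60 × (11.7% − 4.2%)] = -6.400
Goldcrest: α = 9.3% − [4.2% + 0.58 × (11.7% − 4.2%)] = 0.750
Harbor: α = 13.5% − [4.2% + 0.42 × (11.7% − 4.2%)] = 6.150
Highest: Harbor (6.150).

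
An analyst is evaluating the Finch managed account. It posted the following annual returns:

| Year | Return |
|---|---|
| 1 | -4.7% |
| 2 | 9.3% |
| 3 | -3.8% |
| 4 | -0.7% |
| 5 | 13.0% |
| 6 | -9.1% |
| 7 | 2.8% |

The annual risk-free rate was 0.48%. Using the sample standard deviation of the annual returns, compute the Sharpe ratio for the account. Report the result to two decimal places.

0.06

Mean return r̄ = 6.80 / 7 = 0.9714%
Sample σ = √[Σ(r − r̄)² / 6] = √[376.5543 / 6] = √62.7591 = 7.9221%
Sharpe = (r̄ − rf) / σ = (0.9714 − 0.48) / 7.9221 = 0.4914 / 7.9221 = 0.0620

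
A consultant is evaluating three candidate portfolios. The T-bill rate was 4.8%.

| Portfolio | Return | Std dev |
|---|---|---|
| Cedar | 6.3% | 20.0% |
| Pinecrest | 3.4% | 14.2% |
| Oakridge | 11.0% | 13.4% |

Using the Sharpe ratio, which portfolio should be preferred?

Cedar: Sharpe ratio = (6.3% − 4.8%) / 20.0% = 0.075
Pinecrest: Sharpe ratio = (3.4% − 4.8%) / 14.2% = -0.099
Oakridge: Sharpe ratio = (11.0% − 4.8%) / 13.4% = 0.463
Highest: Oakridge (0.463).

Oakridge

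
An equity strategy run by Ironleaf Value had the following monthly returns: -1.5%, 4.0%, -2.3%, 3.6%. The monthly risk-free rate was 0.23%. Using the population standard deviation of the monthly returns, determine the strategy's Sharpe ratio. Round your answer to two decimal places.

Mean return μ = 3.80 / 4 = 0.9500%
Σ(r − μ)² = 32.8900; population σ = √(32.8900/4) = 2.8675%
Sharpe = (μ − rf) / σ = (0.9500 − 0.23) / 2.8675 = 0.7200 / 2.8675 = 0.2511

0.25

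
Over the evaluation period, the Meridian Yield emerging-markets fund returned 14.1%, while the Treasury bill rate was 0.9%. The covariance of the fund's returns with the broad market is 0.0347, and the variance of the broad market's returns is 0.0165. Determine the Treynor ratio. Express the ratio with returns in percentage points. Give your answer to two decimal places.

6.28

β = Cov / Var = 0.0347 / 0.0165 = 2.1030
Treynor = (Rp − Rf) / β = (14.1% − 0.9%) / 2.1030 = 13.20 / 2.1030 = 6.2767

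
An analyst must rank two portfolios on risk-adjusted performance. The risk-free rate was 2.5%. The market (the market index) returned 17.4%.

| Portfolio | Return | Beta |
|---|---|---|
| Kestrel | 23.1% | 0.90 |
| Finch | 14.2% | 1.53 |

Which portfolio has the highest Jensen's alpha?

Kestrel: α = 23.1% − [2.5% + 0.90 × (17.4% − 2.5%)] = 7.190
Finch: α = 14.2% − [2.5% + 1.53 × (17.4% − 2.5%)] = -11.097
Highest: Kestrel (7.190).

Kestrel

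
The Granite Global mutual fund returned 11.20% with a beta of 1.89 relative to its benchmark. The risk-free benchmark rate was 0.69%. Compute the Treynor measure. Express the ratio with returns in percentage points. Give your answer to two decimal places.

5.56

Treynor = (Rp − Rf) / β = (11.20% − 0.69%) / 1.89 = 10.51 / 1.89 = 5.5608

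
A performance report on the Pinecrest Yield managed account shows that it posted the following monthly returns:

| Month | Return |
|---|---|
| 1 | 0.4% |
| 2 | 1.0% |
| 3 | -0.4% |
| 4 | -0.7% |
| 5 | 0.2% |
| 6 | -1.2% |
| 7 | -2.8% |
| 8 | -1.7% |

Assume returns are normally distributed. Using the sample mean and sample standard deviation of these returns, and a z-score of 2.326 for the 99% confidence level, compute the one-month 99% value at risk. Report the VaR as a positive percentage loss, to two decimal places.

r̄ = (0.4 + 1 − 0.4 − 0.7 + 0.2 − 1.2 − 2.8 − 1.7) / 8 = -5.20 / 8 = -0.6500%
Sample std dev = √[10.6400 / 7] = 1.2329%
VaR = −(r̄ − z·σ) = −(-0.6500 − 2.326 × 1.2329) = −(-3.5177) = 3.5177%

3.52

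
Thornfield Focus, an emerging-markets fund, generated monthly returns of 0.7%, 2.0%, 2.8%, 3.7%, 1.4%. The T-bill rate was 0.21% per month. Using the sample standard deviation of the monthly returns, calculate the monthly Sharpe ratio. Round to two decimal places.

r̄ = (0.7 + 2 + 2.8 + 3.7 + 1.4) / 5 = 2.1200%
Σ(r − r̄)² = (0.7 − 2.1200)² + (2 − 2.1200)² + (2.8 − 2.1200)² + … = 5.5080
sample σ = √(5.5080 / 4) = √1.3770 = 1.1735%
Sharpe = (r̄ − rf) / σ = (2.1200 − 0.21) / 1.1735 = 1.9100 / 1.1735 = 1.6276

1.63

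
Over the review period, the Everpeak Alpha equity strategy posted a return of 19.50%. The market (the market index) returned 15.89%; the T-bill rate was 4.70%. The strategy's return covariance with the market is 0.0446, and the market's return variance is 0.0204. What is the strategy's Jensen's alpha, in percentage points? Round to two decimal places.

-9.66

β = Cov / Var = 0.0446 / 0.0204 = 2.1863
E[R] = Rf + β(Rm − Rf) = 4.70% + 2.1863 × (15.89% − 4.70%) = 29.1647%
α = Rp − E[R] = 19.50% − 29.1647% = -9.6647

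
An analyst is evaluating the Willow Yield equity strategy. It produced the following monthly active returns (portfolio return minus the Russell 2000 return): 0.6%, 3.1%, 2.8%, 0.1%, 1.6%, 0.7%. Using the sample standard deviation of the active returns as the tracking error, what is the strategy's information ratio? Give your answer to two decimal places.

1.20

r̄ = (0.6 + 3.1 + 2.8 + 0.1 + 1.6 + 0.7) / 6 = 1.4833%
Sample std dev = √[7.6683 / 5] = 1.2384%
IR = r̄ / tracking error = 1.4833 / 1.2384 = 1.1978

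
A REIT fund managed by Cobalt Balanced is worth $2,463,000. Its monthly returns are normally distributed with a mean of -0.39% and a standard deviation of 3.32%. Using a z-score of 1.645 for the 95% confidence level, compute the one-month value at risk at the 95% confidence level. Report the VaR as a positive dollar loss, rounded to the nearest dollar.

$144,120

Return at the 95% tail: μ − z·σ = -0.39% − 1.645 × 3.32% = -0.39 − 5.4614 = -5.8514%
VaR = −(-5.8514%) × $2,463,000 = 5.8514% × $2,463,000 = $144,120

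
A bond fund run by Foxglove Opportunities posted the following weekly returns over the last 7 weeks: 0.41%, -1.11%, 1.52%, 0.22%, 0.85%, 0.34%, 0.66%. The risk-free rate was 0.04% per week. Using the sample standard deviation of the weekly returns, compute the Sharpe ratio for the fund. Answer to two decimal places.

0.47

μ = (0.41 − 1.11 + 1.52 + 0.22 + 0.85 + 0.34 + 0.66) / 7 = 0.4129%
Σ(r − μ)² = (0.41 − 0.4129)² + (-1.11 − 0.4129)² + (1.52 − 0.4129)² + … = 3.8395
sample σ = √(3.8395 / 6) = √0.6399 = 0.7999%
Sharpe = (μ − rf) / σ = (0.4129 − 0.04) / 0.7999 = 0.3729 / 0.7999 = 0.4662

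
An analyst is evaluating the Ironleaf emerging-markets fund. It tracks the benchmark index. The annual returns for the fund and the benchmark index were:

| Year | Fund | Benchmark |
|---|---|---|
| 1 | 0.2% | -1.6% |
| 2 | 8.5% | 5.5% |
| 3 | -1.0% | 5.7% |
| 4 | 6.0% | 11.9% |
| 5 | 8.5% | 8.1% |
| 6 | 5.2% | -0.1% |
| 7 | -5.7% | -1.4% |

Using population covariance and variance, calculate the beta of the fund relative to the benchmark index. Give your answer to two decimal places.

0.63

r̄p = 3.1000%,  r̄m = 4.0143%
Cov = Σ(rp − r̄p)(rm − r̄m) / 7 = 14.4757
Var(rm) = Σ(rm − r̄m)² / 7 = 23.0984
β = Cov / Var = 14.4757 / 23.0984 = 0.6267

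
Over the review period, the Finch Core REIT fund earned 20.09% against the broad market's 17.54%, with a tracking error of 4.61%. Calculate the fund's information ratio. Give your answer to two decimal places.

IR = (Rp − Rb) / TE = (20.09% − 17.54%) / 4.61% = 2.55% / 4.61% = 0.5531

0.55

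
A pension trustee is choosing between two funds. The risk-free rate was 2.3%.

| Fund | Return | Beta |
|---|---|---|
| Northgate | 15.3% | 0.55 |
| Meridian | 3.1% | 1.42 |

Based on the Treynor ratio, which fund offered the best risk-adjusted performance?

Northgate: Treynor = (15.3% − 2.3%) / 0.55 = 23.636
Meridian: Treynor = (3.1% − 2.3%) / 1.42 = 0.563
Highest: Northgate (23.636).

Northgate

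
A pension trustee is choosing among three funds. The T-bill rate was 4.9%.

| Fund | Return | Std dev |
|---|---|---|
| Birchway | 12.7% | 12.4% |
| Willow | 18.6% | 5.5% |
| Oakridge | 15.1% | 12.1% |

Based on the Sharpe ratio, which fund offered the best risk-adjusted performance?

Willow

Birchway: Sharpe ratio = (12.7% − 4.9%) / 12.4% = 0.629
Willow: Sharpe ratio = (18.6% − 4.9%) / 5.5% = 2.491
Oakridge: Sharpe ratio = (15.1% − 4.9%) / 12.1% = 0.843
Highest: Willow (2.491).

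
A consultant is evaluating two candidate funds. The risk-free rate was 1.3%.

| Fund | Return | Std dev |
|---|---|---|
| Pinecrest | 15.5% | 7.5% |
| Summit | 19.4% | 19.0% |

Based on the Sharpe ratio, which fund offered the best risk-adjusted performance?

Pinecrest: Sharpe ratio = (15.5% − 1.3%) / 7.5% = 1.893
Summit: Sharpe ratio = (19.4% − 1.3%) / 19.0% = 0.953
Highest: Pinecrest (1.893).

Pinecrest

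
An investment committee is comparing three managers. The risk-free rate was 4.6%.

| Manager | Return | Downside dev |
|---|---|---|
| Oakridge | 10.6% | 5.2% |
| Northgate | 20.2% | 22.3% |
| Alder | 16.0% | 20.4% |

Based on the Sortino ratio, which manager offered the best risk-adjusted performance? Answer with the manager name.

Oakridge

Oakridge: Sortino ratio = (10.6% − 4.6%) / 5.2% = 1.154
Northgate: Sortino ratio = (20.2% − 4.6%) / 22.3% = 0.700
Alder: Sortino ratio = (16.0% − 4.6%) / 20.4% = 0.559
Highest: Oakridge (1.154).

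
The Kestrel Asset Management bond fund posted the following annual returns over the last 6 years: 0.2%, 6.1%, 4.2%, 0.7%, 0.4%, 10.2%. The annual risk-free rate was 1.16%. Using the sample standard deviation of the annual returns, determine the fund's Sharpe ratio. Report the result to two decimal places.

Mean return μ = 21.80 / 6 = 3.6333%
Σ(r − μ)² = 80.3733; sample σ = √(80.3733/5) = 4.0093%
Sharpe = (μ − rf) / σ = (3.6333 − 1.16) / 4.0093 = 2.4733 / 4.0093 = 0.6169

0.62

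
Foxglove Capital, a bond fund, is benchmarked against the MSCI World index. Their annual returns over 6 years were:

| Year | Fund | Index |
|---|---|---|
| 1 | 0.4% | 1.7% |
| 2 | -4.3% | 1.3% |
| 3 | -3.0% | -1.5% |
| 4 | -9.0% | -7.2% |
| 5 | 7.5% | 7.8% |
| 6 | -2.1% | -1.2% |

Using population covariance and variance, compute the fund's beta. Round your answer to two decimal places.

1.05

r̄p = -1.7500%,  r̄m = 0.1500%
Cov = Σ(rp − r̄p)(rm − r̄m) / 6 = 21.1642
Var(rm) = Σ(rm − r̄m)² / 6 = 20.1358
β = Cov / Var = 21.1642 / 20.1358 = 1.0511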